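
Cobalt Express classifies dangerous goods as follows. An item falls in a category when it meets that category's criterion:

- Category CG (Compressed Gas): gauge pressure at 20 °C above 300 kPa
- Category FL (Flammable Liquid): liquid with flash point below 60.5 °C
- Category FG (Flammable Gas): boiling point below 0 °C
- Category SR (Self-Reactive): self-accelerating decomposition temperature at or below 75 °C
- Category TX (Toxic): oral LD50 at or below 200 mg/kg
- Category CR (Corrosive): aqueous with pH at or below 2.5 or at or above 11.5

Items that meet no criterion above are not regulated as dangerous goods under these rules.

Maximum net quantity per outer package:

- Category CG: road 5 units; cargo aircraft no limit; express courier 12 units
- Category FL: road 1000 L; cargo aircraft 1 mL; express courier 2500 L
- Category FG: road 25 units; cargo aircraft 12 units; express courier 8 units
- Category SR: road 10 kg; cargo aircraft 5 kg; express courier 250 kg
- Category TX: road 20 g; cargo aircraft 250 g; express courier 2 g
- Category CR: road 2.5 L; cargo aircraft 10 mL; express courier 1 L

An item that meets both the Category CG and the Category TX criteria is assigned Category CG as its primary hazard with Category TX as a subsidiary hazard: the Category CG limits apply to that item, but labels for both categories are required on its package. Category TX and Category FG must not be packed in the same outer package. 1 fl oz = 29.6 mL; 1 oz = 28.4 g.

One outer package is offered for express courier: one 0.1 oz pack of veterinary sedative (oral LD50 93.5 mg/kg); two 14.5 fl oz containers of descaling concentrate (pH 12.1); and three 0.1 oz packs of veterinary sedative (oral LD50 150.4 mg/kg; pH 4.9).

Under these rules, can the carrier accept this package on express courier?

The veterinary sedative has oral LD50 93.5 mg/kg, which is ≤ 200 mg/kg, so it is Category TX (Toxic).
The descaling concentrate has pH 12.1, which is ≥ 11.5, so it is Category CR (Corrosive).
Veterinary sedative: oral LD50 150.4 mg/kg ≤ 200 mg/kg → Category TX (Toxic).
Category TX net quantity: (one 0.1 oz pack = 2.84 g) + (three 0.1 oz packs = 8.52 g) = 11.36 g.
That exceeds the Category TX express courier limit of 2 g.
Category CR quantity: two 14.5 fl oz containers = 858.4 mL.
858.4 mL ≤ 1 L (express courier limit, Category CR) — within limit.
The segregation rule (Category TX with Category FG) does not apply to Category TX with Category CR.

No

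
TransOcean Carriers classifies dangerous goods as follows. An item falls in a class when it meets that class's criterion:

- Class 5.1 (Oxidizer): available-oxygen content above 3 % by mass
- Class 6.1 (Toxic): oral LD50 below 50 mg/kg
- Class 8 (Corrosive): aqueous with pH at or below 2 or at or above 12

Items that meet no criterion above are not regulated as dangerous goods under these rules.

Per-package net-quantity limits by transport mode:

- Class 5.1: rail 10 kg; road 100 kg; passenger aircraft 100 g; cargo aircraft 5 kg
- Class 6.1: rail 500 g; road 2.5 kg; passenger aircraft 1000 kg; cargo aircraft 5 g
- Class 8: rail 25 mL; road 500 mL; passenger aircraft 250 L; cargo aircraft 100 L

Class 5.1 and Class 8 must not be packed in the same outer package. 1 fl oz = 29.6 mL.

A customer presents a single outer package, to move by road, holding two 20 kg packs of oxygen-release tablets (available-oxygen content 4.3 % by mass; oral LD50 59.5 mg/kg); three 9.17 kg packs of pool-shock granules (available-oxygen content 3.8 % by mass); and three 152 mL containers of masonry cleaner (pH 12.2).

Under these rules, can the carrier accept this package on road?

No

Available-oxygen content 4.3 % by mass meets the Class 5.1 criterion (Oxidizer), so the oxygen-release tablets are Class 5.1.
The pool-shock granules have available-oxygen content 3.8 % by mass, which is > 3 % by mass, so they are Class 5.1 (Oxidizer).
Masonry cleaner: pH 12.2 ≥ 12 → Class 8 (Corrosive).
Class 5.1 net quantity: (two 20 kg packs = 40 kg) + (three 9.17 kg packs = 27.51 kg) = 67.51 kg.
That is within the Class 5.1 road limit of 100 kg.
Class 8 quantity: three 152 mL containers = 456 mL.
456 mL ≤ 500 mL (road limit, Class 8) — within limit.
Class 5.1 and Class 8 may not share an outer package.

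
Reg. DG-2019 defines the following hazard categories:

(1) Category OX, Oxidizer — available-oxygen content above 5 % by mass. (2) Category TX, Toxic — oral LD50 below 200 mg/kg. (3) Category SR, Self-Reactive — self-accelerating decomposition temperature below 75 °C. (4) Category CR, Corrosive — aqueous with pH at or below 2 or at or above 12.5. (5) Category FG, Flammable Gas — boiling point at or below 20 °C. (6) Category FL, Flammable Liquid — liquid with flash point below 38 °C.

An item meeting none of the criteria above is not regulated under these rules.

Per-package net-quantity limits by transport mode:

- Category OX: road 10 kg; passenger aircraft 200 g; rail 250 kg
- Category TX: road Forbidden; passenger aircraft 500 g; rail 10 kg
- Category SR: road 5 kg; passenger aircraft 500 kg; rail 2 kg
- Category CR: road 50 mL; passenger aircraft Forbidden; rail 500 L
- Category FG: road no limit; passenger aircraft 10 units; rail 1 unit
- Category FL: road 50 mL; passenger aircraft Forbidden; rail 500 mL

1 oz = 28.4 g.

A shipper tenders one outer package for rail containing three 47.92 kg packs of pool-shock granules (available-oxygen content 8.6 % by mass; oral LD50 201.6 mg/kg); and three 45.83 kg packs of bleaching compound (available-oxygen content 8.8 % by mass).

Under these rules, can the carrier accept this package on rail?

The pool-shock granules have available-oxygen content 8.6 % by mass, which is > 5 % by mass, so they are Category OX (Oxidizer).
Available-oxygen content 8.8 % by mass meets the Category OX criterion (Oxidizer), so the bleaching compound is Category OX.
Category OX net quantity: (three 47.92 kg packs = 143.76 kg) + (three 45.83 kg packs = 137.49 kg) = 281.25 kg.
281.25 kg exceeds the rail limit of 250 kg for Category OX.

No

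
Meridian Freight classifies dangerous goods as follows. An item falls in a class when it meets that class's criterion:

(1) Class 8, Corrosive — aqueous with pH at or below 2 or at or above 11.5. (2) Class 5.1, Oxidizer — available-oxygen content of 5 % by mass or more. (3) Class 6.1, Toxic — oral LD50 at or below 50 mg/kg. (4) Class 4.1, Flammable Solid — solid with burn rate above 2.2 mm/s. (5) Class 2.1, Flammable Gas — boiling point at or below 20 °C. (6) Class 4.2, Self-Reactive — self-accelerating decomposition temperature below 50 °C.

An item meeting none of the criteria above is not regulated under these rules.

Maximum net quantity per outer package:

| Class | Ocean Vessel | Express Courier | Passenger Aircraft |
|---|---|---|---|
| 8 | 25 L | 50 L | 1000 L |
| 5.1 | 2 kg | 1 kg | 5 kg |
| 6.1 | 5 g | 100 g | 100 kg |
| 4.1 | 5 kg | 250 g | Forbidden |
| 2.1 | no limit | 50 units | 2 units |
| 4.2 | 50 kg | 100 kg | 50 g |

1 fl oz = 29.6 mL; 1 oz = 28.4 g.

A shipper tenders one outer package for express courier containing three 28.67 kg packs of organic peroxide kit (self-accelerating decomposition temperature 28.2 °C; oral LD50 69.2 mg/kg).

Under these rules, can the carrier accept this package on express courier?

Self-accelerating decomposition temperature 28.2 °C meets the Class 4.2 criterion (Self-Reactive), so the organic peroxide kit is Class 4.2.
Class 4.2 quantity: three 28.67 kg packs = 86.01 kg.
86.01 kg is within the express courier limit of 100 kg for Class 4.2.

Yes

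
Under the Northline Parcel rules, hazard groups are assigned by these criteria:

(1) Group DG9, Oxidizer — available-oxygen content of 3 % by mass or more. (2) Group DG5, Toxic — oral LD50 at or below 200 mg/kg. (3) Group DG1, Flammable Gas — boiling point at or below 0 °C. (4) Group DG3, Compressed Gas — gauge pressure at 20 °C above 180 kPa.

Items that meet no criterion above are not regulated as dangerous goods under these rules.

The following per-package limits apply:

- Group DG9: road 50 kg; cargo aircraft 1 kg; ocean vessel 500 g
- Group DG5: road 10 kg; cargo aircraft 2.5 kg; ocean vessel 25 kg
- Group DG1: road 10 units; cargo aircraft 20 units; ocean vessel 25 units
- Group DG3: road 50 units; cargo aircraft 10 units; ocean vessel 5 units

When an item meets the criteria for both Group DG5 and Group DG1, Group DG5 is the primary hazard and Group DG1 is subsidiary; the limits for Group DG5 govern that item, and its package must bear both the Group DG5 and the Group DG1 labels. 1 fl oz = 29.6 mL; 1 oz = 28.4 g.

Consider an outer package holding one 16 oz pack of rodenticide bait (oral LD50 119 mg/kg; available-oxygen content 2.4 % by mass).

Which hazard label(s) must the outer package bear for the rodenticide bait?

Group DG5

Oral LD50 119 mg/kg meets the Group DG5 criterion (Toxic), so the rodenticide bait is Group DG5.
Only the Group DG5 label is required.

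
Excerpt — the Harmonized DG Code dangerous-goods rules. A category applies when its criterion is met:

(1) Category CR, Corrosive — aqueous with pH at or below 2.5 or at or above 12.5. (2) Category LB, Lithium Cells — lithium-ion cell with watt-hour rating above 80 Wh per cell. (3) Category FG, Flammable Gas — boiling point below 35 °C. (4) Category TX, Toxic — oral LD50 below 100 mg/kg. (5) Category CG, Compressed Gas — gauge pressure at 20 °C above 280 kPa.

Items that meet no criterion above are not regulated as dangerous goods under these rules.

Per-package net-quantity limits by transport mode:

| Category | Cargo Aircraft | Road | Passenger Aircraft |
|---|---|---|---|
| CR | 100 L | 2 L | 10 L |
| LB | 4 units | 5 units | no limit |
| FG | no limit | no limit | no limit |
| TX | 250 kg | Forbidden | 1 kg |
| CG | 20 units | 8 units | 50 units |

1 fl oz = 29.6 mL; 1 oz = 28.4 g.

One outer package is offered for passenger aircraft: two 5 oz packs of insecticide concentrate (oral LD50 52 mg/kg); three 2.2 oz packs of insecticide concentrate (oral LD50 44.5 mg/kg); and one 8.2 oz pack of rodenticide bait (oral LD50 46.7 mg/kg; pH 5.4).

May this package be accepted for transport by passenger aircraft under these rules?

Yes

With oral LD50 52 mg/kg (< 100 mg/kg), the insecticide concentrate falls in Category TX.
Insecticide concentrate: oral LD50 44.5 mg/kg < 100 mg/kg → Category TX (Toxic).
Rodenticide bait: oral LD50 46.7 mg/kg < 100 mg/kg → Category TX (Toxic).
Category TX net quantity: (two 5 oz packs = 284 g) + (three 2.2 oz packs = 187.44 g) + (one 8.2 oz pack = 232.88 g) = 704.32 g.
704.32 g ≤ 1 kg (passenger aircraft limit, Category TX) — within limit.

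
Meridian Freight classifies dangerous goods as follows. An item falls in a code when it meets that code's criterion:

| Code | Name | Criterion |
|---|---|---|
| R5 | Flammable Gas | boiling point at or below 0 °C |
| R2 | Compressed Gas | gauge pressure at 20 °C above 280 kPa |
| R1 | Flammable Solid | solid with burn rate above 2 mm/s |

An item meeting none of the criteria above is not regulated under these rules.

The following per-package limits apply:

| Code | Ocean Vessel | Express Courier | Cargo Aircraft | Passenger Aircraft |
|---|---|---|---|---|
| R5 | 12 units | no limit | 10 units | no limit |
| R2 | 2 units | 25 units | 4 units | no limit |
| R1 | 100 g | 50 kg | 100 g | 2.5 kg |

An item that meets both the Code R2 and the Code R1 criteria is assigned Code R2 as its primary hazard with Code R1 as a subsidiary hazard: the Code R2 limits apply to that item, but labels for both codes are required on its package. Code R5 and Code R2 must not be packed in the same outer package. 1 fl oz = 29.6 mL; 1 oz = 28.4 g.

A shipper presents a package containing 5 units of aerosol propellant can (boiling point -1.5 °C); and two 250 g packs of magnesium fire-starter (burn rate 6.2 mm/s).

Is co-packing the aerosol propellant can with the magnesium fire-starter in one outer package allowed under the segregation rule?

With boiling point -1.5 °C (≤ 0 °C), the aerosol propellant can falls in Code R5.
Magnesium fire-starter: burn rate 6.2 mm/s > 2 mm/s → Code R1 (Flammable Solid).
No segregation rule bars Code R5 with Code R1.

Yes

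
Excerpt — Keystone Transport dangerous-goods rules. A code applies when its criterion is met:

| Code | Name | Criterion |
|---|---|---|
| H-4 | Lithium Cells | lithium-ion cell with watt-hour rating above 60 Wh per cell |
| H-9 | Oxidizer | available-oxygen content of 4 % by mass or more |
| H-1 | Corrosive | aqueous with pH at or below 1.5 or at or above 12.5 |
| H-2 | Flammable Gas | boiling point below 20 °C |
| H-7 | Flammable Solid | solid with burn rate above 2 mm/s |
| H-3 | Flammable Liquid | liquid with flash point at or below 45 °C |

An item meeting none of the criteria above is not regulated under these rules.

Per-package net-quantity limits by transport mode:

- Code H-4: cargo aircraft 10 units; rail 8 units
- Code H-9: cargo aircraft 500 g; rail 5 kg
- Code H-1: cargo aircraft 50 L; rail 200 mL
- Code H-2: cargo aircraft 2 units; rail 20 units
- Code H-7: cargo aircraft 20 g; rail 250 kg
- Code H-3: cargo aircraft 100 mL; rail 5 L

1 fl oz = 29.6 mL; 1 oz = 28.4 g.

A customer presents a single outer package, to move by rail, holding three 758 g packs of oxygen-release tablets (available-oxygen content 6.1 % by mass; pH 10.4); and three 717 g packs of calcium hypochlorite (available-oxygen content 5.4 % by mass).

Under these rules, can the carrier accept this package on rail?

Yes

With available-oxygen content 6.1 % by mass (≥ 4 % by mass), the oxygen-release tablets fall in Code H-9.
Calcium hypochlorite: available-oxygen content 5.4 % by mass ≥ 4 % by mass → Code H-9 (Oxidizer).
Code H-9 net quantity: (three 758 g packs = 2.274 kg) + (three 717 g packs = 2.151 kg) = 4.425 kg.
4.425 kg ≤ 5 kg (rail limit, Code H-9) — within limit.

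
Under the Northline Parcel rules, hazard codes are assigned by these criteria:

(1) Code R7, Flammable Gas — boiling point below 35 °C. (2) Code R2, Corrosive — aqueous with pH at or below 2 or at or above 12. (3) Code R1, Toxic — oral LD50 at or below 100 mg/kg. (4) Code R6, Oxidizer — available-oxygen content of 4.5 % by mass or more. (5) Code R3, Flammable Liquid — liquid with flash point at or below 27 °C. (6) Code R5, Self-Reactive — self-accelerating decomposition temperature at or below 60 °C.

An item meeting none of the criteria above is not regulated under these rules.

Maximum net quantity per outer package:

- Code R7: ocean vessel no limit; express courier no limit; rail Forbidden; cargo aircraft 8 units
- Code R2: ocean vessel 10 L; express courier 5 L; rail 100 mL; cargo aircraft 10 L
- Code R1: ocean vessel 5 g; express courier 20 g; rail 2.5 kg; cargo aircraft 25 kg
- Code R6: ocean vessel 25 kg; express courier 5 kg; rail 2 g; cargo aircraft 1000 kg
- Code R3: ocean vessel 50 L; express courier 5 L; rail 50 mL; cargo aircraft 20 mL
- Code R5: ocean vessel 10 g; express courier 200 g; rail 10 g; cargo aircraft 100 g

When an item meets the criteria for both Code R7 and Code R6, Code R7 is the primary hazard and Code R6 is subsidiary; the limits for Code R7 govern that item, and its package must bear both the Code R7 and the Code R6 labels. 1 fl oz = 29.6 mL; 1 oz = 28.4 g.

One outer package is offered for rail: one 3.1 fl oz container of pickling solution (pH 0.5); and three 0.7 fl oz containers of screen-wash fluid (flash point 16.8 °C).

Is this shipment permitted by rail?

Pickling solution: pH 0.5 ≤ 2 → Code R2 (Corrosive).
Screen-wash fluid: flash point 16.8 °C ≤ 27 °C → Code R3 (Flammable Liquid).
Code R3 quantity: three 0.7 fl oz containers = 62.16 mL.
62.16 mL exceeds the rail limit of 50 mL for Code R3.
Code R2 quantity: one 3.1 fl oz container = 91.76 mL.
91.76 mL ≤ 100 mL (rail limit, Code R2) — within limit.

No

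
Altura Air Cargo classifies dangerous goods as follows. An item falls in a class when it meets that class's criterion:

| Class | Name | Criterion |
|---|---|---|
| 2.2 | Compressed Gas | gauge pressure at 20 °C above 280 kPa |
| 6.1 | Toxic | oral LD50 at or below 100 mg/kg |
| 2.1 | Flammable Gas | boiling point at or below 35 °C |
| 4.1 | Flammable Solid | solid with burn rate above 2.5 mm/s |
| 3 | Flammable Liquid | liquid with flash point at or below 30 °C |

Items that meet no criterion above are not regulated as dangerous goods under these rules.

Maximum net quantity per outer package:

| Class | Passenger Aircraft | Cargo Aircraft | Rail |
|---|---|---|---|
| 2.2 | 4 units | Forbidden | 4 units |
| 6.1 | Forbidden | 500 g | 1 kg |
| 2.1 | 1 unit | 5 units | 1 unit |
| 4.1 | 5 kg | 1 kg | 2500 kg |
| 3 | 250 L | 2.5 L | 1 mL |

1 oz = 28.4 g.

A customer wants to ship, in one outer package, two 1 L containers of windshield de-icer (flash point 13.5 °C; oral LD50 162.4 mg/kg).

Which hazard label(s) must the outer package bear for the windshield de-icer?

The windshield de-icer has flash point 13.5 °C, which is ≤ 30 °C, so it is Class 3 (Flammable Liquid).
Only the Class 3 label is required.

Class 3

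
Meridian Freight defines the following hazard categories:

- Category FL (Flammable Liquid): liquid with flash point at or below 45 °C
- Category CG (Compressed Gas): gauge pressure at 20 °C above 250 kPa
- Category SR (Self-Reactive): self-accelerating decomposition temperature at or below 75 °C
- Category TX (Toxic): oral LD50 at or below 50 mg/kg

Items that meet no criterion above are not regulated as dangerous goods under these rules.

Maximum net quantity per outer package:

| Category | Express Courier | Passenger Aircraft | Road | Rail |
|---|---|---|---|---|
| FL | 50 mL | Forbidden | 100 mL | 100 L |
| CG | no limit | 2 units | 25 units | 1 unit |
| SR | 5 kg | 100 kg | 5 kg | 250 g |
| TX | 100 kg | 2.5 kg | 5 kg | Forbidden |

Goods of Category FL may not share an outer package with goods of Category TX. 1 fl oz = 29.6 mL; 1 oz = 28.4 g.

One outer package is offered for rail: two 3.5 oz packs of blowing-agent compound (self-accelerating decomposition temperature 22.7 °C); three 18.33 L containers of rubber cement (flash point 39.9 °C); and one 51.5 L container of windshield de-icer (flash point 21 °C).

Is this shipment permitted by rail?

Self-accelerating decomposition temperature 22.7 °C meets the Category SR criterion (Self-Reactive), so the blowing-agent compound is Category SR.
Flash point 39.9 °C meets the Category FL criterion (Flammable Liquid), so the rubber cement is Category FL.
The windshield de-icer has flash point 21 °C, which is ≤ 45 °C, so it is Category FL (Flammable Liquid).
Total Category FL: (three 18.33 L containers = 54.99 L) + 51.5 L = 106.49 L.
106.49 L > 100 L (rail limit, Category FL) — over the limit.
Category SR quantity: two 3.5 oz packs = 198.8 g.
198.8 g ≤ 250 g (rail limit, Category SR) — within limit.
The segregation rule (Category FL with Category TX) does not apply to Category FL with Category SR.

No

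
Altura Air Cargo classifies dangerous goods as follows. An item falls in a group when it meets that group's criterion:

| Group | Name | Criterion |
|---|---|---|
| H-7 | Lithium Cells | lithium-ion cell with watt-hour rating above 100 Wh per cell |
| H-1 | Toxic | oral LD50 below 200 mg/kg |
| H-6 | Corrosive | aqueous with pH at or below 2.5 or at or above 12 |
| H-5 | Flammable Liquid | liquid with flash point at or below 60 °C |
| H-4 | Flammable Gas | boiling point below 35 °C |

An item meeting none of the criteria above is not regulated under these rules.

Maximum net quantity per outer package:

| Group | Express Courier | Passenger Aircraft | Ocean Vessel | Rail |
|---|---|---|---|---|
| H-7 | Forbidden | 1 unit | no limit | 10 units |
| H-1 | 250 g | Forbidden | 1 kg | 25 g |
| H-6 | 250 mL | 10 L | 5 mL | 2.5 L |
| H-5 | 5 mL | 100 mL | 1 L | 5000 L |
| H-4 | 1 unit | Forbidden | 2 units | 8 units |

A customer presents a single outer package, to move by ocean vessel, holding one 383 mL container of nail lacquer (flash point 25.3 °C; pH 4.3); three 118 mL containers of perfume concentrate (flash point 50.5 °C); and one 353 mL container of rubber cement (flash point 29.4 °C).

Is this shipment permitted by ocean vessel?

The nail lacquer has flash point 25.3 °C, which is ≤ 60 °C, so it is Group H-5 (Flammable Liquid).
The perfume concentrate has flash point 50.5 °C, which is ≤ 60 °C, so it is Group H-5 (Flammable Liquid).
With flash point 29.4 °C (≤ 60 °C), the rubber cement falls in Group H-5.
Group H-5 net quantity: 383 mL + (three 118 mL containers = 354 mL) + 353 mL = 1.09 L.
1.09 L > 1 L (ocean vessel limit, Group H-5) — over the limit.

No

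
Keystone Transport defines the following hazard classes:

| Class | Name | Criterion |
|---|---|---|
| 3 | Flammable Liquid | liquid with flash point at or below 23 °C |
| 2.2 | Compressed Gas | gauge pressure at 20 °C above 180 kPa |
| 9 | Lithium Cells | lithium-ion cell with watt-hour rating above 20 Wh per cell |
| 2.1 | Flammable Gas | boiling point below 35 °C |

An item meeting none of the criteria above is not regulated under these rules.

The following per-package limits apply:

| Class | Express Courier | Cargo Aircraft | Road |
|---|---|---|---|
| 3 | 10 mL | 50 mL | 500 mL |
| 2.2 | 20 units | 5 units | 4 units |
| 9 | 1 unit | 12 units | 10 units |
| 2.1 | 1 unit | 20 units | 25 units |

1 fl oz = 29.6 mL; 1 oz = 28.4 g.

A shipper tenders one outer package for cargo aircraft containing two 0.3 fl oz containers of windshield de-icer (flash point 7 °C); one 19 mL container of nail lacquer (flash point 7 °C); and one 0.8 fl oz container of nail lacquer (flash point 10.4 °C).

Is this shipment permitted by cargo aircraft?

Windshield de-icer: flash point 7 °C ≤ 23 °C → Class 3 (Flammable Liquid).
Flash point 7 °C meets the Class 3 criterion (Flammable Liquid), so the nail lacquer is Class 3.
With flash point 10.4 °C (≤ 23 °C), the nail lacquer falls in Class 3.
Total Class 3: (two 0.3 fl oz containers = 17.76 mL) + 19 mL + (one 0.8 fl oz container = 23.68 mL) = 60.44 mL.
60.44 mL > 50 mL (cargo aircraft limit, Class 3) — over the limit.

No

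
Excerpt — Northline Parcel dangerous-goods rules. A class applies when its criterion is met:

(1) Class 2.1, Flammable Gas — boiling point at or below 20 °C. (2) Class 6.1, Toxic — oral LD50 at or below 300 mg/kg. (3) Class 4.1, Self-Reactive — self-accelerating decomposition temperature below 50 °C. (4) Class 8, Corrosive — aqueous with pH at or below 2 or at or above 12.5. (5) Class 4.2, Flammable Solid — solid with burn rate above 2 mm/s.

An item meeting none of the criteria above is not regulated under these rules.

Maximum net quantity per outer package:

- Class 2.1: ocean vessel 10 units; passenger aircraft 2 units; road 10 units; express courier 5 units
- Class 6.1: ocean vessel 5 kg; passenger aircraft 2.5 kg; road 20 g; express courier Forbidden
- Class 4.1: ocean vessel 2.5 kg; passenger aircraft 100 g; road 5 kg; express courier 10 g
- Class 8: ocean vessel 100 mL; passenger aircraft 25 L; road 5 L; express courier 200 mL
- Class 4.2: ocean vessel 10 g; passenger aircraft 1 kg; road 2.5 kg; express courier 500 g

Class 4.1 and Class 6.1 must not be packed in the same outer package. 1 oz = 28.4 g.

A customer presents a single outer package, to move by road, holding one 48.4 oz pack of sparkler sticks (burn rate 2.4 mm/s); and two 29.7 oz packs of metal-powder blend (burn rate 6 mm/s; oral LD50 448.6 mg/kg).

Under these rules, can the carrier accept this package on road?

No

The sparkler sticks have burn rate 2.4 mm/s, which is > 2 mm/s, so they are Class 4.2 (Flammable Solid).
Burn rate 6 mm/s meets the Class 4.2 criterion (Flammable Solid), so the metal-powder blend is Class 4.2.
Class 4.2 net quantity: (one 48.4 oz pack = 1374.56 g) + (two 29.7 oz packs = 1686.96 g) = 3061.52 g.
3061.52 g exceeds the road limit of 2.5 kg for Class 4.2.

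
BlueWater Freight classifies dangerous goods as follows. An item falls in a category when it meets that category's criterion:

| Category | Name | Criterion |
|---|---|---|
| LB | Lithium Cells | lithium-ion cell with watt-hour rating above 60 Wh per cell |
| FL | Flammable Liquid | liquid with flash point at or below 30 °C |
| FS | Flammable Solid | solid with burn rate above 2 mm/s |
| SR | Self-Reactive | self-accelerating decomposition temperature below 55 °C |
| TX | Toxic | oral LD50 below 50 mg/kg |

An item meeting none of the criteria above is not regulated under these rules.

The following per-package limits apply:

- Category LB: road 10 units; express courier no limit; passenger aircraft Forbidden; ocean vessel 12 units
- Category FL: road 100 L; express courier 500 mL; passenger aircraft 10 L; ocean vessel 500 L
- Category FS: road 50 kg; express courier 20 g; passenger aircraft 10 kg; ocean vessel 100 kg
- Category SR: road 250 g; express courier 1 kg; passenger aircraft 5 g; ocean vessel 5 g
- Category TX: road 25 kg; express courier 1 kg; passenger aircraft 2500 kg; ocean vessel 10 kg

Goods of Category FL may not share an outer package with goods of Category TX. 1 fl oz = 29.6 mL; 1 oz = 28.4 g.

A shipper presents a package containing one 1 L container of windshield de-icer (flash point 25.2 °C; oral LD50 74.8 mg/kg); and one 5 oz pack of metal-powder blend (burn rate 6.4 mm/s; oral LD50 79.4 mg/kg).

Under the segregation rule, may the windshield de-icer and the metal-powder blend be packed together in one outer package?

Yes

The windshield de-icer has flash point 25.2 °C, which is ≤ 30 °C, so it is Category FL (Flammable Liquid).
With burn rate 6.4 mm/s (> 2 mm/s), the metal-powder blend falls in Category FS.
No segregation rule bars Category FL with Category FS.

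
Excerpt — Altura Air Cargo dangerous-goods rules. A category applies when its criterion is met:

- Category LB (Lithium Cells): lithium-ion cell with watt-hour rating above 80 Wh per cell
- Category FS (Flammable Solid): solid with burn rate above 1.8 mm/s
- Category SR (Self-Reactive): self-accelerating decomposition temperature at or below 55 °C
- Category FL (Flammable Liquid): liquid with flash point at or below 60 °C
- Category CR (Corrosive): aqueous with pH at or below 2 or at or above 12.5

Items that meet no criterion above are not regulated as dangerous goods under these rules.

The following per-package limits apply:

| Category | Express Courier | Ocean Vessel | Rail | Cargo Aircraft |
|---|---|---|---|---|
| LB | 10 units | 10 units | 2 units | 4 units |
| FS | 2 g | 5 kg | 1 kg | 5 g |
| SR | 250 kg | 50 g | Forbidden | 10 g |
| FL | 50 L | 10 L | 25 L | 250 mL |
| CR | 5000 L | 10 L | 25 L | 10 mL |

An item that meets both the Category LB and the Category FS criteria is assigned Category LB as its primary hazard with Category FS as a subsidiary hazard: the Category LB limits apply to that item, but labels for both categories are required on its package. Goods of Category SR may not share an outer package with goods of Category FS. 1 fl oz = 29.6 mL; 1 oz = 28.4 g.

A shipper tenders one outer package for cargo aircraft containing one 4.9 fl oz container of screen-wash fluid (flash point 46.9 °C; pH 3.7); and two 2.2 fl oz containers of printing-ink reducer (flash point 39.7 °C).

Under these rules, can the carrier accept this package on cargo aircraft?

No

Screen-wash fluid: flash point 46.9 °C ≤ 60 °C → Category FL (Flammable Liquid).
With flash point 39.7 °C (≤ 60 °C), the printing-ink reducer falls in Category FL.
Category FL net quantity: (one 4.9 fl oz container = 145.04 mL) + (two 2.2 fl oz containers = 130.24 mL) = 275.28 mL.
275.28 mL exceeds the cargo aircraft limit of 250 mL for Category FL.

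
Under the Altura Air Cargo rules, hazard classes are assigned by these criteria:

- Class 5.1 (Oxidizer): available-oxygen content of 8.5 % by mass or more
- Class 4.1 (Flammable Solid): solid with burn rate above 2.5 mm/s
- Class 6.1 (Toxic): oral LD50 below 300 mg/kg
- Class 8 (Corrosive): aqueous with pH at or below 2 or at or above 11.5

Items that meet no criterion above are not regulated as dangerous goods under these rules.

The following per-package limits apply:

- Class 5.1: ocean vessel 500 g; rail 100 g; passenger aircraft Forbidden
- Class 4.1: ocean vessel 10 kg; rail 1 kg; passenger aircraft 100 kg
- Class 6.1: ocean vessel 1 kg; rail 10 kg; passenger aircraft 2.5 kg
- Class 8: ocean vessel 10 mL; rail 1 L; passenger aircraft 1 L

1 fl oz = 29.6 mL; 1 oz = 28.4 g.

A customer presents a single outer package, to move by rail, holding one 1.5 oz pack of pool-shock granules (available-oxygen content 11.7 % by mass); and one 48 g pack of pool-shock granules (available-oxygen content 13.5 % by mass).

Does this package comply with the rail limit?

The pool-shock granules have available-oxygen content 11.7 % by mass, which is ≥ 8.5 % by mass, so they are Class 5.1 (Oxidizer).
The pool-shock granules have available-oxygen content 13.5 % by mass, which is ≥ 8.5 % by mass, so they are Class 5.1 (Oxidizer).
Total Class 5.1: (one 1.5 oz pack = 42.6 g) + 48 g = 90.6 g.
90.6 g ≤ 100 g (rail limit, Class 5.1) — within limit.

Yes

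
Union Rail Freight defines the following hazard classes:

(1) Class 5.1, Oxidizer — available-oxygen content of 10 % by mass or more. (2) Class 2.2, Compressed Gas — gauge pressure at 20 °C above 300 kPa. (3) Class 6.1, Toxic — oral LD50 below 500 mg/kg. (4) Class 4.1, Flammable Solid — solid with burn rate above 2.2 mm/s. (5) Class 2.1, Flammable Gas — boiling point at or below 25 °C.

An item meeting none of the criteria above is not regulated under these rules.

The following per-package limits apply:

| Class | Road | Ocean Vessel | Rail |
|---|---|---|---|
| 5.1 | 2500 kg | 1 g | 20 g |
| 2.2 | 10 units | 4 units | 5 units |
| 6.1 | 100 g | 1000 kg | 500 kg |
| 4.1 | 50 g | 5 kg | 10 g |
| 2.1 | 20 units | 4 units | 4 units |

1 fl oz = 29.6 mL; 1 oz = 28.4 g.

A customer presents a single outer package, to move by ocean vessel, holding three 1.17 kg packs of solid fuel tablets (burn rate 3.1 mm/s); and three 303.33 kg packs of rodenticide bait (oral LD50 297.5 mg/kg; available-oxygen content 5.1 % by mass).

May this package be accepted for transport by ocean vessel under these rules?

Solid fuel tablets: burn rate 3.1 mm/s > 2.2 mm/s → Class 4.1 (Flammable Solid).
The rodenticide bait has oral LD50 297.5 mg/kg, which is < 500 mg/kg, so it is Class 6.1 (Toxic).
Class 4.1 quantity: three 1.17 kg packs = 3.51 kg.
3.51 kg is within the ocean vessel limit of 5 kg for Class 4.1.
Class 6.1 quantity: three 303.33 kg packs = 909.99 kg.
909.99 kg ≤ 1000 kg (ocean vessel limit, Class 6.1) — within limit.
Every hazard class is within its ocean vessel limit and no segregation rule is violated.

Yes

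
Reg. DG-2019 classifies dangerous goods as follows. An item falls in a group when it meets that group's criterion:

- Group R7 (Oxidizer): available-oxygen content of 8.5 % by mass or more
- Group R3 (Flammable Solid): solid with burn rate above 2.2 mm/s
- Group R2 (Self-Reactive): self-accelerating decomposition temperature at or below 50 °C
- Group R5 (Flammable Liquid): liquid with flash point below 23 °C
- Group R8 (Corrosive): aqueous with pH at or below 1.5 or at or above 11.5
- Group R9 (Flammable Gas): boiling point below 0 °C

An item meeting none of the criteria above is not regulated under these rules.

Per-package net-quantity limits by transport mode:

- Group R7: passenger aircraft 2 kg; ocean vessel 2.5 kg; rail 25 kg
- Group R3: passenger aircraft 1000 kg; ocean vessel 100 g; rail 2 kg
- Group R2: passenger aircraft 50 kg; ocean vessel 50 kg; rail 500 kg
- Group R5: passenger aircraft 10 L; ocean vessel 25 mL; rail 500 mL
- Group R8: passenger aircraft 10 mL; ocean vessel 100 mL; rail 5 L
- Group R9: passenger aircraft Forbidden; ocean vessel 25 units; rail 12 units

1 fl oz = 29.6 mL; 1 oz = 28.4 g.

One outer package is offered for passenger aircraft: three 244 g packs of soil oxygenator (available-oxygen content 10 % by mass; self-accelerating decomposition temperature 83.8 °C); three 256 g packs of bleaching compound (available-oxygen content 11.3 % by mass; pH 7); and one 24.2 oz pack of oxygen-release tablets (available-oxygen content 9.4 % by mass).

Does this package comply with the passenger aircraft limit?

Available-oxygen content 10 % by mass meets the Group R7 criterion (Oxidizer), so the soil oxygenator is Group R7.
Available-oxygen content 11.3 % by mass meets the Group R7 criterion (Oxidizer), so the bleaching compound is Group R7.
With available-oxygen content 9.4 % by mass (≥ 8.5 % by mass), the oxygen-release tablets fall in Group R7.
Total Group R7: (three 244 g packs = 732 g) + (three 256 g packs = 768 g) + (one 24.2 oz pack = 687.28 g) = 2187.28 g.
2187.28 g exceeds the passenger aircraft limit of 2 kg for Group R7.

No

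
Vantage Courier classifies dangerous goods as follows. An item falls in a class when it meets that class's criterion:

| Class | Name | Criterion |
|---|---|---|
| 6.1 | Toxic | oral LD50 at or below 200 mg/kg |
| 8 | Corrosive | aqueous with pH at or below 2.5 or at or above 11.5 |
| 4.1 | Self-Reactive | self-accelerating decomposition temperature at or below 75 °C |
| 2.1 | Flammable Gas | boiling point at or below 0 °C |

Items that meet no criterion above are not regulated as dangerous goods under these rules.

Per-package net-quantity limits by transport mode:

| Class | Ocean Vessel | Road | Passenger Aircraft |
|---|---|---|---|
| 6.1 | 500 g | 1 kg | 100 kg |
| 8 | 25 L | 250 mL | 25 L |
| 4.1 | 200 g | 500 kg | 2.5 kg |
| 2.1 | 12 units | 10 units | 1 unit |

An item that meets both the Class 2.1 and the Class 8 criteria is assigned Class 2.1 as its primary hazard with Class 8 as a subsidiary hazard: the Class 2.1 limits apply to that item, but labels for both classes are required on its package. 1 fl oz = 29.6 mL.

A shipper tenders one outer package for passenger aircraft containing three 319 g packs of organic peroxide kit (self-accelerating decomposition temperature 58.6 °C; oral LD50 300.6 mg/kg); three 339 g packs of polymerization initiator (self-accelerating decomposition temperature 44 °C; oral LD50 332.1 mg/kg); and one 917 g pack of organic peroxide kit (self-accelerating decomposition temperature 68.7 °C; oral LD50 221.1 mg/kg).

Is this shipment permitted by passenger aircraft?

With self-accelerating decomposition temperature 58.6 °C (≤ 75 °C), the organic peroxide kit falls in Class 4.1.
Polymerization initiator: self-accelerating decomposition temperature 44 °C ≤ 75 °C → Class 4.1 (Self-Reactive).
Organic peroxide kit: self-accelerating decomposition temperature 68.7 °C ≤ 75 °C → Class 4.1 (Self-Reactive).
Total Class 4.1: (three 319 g packs = 957 g) + (three 339 g packs = 1.017 kg) + 917 g = 2.891 kg.
2.891 kg exceeds the passenger aircraft limit of 2.5 kg for Class 4.1.

No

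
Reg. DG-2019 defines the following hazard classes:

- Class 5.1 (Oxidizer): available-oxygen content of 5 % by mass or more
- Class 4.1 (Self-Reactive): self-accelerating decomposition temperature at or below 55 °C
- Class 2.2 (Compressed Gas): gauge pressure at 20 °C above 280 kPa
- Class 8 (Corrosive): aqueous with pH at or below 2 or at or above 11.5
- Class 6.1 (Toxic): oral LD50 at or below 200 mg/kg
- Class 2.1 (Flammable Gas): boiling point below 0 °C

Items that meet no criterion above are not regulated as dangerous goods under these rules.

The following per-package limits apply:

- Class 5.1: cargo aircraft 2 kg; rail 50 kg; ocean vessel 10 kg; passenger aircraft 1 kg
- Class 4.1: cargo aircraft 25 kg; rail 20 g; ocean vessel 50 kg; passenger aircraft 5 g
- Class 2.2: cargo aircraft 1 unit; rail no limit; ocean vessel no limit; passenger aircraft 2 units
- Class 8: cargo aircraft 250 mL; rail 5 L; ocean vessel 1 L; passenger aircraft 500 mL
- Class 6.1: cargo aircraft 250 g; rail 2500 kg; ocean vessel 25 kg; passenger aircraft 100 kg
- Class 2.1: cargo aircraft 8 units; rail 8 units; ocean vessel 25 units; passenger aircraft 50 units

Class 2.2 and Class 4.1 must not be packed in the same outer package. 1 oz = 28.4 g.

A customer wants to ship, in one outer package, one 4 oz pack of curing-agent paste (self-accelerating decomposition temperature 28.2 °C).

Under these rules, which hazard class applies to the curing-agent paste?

Class 4.1

Curing-agent paste: self-accelerating decomposition temperature 28.2 °C ≤ 55 °C → Class 4.1 (Self-Reactive).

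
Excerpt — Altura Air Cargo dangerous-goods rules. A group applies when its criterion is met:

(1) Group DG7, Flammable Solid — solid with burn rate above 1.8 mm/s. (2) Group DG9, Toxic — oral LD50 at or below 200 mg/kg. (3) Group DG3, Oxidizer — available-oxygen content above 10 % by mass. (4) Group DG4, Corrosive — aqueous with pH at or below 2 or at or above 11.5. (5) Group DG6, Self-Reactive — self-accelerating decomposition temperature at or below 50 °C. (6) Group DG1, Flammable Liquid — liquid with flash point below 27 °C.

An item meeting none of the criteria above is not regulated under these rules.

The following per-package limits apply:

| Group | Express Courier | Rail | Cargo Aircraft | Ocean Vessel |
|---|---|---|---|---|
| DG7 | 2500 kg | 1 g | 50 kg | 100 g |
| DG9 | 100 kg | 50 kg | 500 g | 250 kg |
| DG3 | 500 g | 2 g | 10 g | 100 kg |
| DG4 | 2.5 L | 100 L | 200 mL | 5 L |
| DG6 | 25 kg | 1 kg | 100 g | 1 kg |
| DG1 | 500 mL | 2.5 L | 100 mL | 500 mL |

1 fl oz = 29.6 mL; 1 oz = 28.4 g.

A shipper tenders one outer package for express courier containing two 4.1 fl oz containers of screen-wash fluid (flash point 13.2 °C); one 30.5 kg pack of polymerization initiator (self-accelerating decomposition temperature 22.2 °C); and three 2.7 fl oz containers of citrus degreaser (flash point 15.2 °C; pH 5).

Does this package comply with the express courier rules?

No

With flash point 13.2 °C (< 27 °C), the screen-wash fluid falls in Group DG1.
Self-accelerating decomposition temperature 22.2 °C meets the Group DG6 criterion (Self-Reactive), so the polymerization initiator is Group DG6.
Flash point 15.2 °C meets the Group DG1 criterion (Flammable Liquid), so the citrus degreaser is Group DG1.
Group DG6 quantity: 30.5 kg.
30.5 kg exceeds the express courier limit of 25 kg for Group DG6.
Total Group DG1: (two 4.1 fl oz containers = 242.72 mL) + (three 2.7 fl oz containers = 239.76 mL) = 482.48 mL.
That is within the Group DG1 express courier limit of 500 mL.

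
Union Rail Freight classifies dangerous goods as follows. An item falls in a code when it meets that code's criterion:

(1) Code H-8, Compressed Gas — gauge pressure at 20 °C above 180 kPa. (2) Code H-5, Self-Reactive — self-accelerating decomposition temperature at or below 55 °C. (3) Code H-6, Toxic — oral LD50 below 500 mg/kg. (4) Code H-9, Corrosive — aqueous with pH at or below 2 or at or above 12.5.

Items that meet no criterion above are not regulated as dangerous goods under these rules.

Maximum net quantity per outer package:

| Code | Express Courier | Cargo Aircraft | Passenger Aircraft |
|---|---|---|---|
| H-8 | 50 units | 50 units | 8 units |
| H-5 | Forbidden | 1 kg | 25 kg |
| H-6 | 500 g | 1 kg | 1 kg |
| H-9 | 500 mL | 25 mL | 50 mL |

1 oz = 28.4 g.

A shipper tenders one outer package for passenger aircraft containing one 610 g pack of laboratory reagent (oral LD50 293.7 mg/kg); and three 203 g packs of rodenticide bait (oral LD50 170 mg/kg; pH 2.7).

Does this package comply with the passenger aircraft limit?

No

Oral LD50 293.7 mg/kg meets the Code H-6 criterion (Toxic), so the laboratory reagent is Code H-6.
With oral LD50 170 mg/kg (< 500 mg/kg), the rodenticide bait falls in Code H-6.
Code H-6 net quantity: 610 g + (three 203 g packs = 609 g) = 1.219 kg.
1.219 kg > 1 kg (passenger aircraft limit, Code H-6) — over the limit.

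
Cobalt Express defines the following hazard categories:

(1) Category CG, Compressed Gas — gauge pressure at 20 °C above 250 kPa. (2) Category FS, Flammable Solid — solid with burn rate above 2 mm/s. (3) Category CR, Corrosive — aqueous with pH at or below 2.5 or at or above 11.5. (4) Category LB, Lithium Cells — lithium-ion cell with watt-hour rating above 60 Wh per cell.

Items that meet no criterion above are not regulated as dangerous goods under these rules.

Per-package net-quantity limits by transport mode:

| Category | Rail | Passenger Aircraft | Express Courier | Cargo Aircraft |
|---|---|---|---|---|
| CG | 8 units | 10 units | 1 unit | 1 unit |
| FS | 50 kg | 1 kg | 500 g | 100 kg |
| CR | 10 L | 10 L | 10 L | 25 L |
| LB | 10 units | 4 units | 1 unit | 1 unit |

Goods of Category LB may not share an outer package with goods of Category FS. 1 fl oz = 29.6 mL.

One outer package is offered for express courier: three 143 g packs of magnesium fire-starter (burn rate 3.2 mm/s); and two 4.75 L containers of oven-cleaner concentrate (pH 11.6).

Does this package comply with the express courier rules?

With burn rate 3.2 mm/s (> 2 mm/s), the magnesium fire-starter falls in Category FS.
Oven-cleaner concentrate: pH 11.6 ≥ 11.5 → Category CR (Corrosive).
Category FS quantity: three 143 g packs = 429 g.
429 g is within the express courier limit of 500 g for Category FS.
Category CR quantity: two 4.75 L containers = 9.5 L.
That is within the Category CR express courier limit of 10 L.
The segregation rule (Category LB with Category FS) does not apply to Category FS with Category CR.
Every hazard category is within its express courier limit and no segregation rule is violated.

Yes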